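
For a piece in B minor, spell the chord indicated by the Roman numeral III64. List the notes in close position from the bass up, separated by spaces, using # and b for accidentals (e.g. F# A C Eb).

A D F#

The numeral's case and figure indicate a major triad. In B minor its root, the third degree, is D.
Stacking thirds from D gives D-F#-A.
The figured bass 64 indicates second inversion, placing the fifth (A) in the bass: A-D-F#.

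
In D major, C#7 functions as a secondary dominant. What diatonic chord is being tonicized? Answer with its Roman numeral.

iii

The chord is a dominant seventh chord on C#.
A dominant resolves down a perfect fifth: C# → F#. In D major, F# is scale degree 3, i.e. iii.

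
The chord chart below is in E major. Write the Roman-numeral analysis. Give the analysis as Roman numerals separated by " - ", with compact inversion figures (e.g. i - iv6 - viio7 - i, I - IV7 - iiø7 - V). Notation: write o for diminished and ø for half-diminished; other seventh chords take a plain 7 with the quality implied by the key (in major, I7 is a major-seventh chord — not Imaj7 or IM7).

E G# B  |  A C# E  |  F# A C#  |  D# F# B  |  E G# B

E-G#-B: root E is the tonic; major triad there is I.
A-C#-E: major triad on A = scale degree 4 → IV.
F#-A-C#: minor triad on F# = scale degree 2 → ii.
D#-F#-B: major triad on B = scale degree 5 → V6.
E-G#-B: major triad on E = scale degree 1 → I.

I - IV - ii - V6 - I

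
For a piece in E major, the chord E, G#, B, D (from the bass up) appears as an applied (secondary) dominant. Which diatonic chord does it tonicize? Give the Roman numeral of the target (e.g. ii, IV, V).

The chord is a dominant seventh chord on E.
A dominant resolves down a perfect fifth: E → A. In E major, A is scale degree 4, i.e. IV.

IV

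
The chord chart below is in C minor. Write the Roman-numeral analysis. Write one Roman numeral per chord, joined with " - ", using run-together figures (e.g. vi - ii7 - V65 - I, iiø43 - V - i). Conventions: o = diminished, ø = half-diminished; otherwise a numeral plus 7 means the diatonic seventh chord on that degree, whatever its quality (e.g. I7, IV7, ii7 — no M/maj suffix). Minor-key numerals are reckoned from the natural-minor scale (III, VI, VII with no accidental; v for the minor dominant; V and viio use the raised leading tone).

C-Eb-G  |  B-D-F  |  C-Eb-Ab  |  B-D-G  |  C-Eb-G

i - viio - VI6 - V6 - i

C-Eb-G has root C, degree 1 in C minor, so i.
B-D-F: diminished triad on B = scale degree 7 → viio.
C-Eb-Ab: major triad on Ab = scale degree 6 → VI6.
B-D-G: root G is the dominant; major triad there is V6.
C-Eb-G: root C is the tonic; minor triad there is i.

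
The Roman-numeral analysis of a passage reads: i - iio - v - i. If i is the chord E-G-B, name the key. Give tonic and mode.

i is given as E-G-B — a minor triad with root E.
If E is scale degree 1 and the mode makes that degree carry a minor triad, the tonic is E and the mode is minor.

E minor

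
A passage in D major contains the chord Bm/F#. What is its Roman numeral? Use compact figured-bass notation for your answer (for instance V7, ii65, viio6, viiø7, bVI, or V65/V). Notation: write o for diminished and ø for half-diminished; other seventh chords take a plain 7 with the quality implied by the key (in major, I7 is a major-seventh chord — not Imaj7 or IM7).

vi64

Stacked in thirds the chord is B-D-F#: a minor triad on B.
B is scale degree 6 in D major, and a minor triad on that degree is written vi.
With F# in the bass the chord is in second inversion, so the figured bass is 64.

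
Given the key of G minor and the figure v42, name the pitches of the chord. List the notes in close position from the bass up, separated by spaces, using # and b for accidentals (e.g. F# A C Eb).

The numeral's case and figure indicate a minor seventh chord. In G minor its root, the dominant, is D.
Stacking thirds from D gives D-F-A-C.
With the 42 figure the chord is in third inversion; from the bass C upward in close position it reads C-D-F-A.

C D F A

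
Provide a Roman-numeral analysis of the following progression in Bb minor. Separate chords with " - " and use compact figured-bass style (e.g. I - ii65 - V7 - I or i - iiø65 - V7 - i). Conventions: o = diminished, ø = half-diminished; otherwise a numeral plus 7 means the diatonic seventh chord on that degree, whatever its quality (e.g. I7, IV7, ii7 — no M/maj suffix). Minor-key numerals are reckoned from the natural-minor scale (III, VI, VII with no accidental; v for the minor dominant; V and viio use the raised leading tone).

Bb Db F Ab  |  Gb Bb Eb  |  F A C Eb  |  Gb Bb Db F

i7 - iv6 - V7 - VI7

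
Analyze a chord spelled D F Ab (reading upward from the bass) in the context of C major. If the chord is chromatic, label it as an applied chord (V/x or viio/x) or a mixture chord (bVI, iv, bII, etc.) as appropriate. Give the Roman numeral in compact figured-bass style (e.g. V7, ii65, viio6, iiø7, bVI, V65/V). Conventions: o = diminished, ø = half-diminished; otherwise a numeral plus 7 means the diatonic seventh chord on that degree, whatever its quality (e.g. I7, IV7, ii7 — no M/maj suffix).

Stacked in thirds the chord is D-F-Ab: a diminished triad on D.
D is the second degree of C major. This is the diminished supertonic triad, borrowed from the parallel minor.

iio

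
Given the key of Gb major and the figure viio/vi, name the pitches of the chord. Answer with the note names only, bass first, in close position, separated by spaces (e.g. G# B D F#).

viio/vi is a secondary leading-tone chord. The target vi is Eb in Gb major; the applied chord is rooted a semitone below, on D.
Building a diminished triad on D gives D-F-Ab.

D F Ab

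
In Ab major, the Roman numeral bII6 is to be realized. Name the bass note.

bII in Ab major has root Bbb; the chord is Bbb-Db-Fb.
The figure 6 means first inversion — the third is in the bass.

Db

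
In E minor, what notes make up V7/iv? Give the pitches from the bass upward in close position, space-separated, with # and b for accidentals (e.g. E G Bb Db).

V7/iv is a secondary dominant — the dominant seventh of iv. iv in E minor is A, so the applied chord's root is E, a perfect fifth above.
Building a dominant seventh chord on E gives E-G#-B-D.

E G# B D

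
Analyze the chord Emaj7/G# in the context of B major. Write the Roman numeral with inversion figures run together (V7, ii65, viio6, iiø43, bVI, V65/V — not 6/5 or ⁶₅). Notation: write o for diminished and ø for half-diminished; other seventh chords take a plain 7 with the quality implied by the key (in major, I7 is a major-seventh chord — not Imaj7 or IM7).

IV65

Stacked in thirds the chord is E-G#-B-D#: a major seventh chord on E.
In B major, E is the subdominant; the diatonic major seventh chord there is IV7.
With G# in the bass the chord is in first inversion, so the figured bass is 65.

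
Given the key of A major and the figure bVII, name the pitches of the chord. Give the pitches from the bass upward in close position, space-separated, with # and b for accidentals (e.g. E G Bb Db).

Scale degree 7 in A major is G#; lowering it a half step gives G. bVII is a major triad on the lowered seventh degree (the subtonic), borrowed from the parallel minor.
So the chord is G-B-D.

G B D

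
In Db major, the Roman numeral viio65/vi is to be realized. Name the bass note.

C

The applied chord viio65/vi is rooted on A: A-C-Eb-Gb.
The figure 65 means first inversion — the third is in the bass.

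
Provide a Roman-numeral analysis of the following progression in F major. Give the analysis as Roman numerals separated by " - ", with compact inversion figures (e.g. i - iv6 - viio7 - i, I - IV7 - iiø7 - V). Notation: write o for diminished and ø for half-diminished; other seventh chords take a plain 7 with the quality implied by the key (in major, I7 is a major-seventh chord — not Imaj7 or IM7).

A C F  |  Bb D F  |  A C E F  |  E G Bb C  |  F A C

A-C-F: root F is the tonic; major triad there is I6.
Bb-D-F has root Bb, degree 4 in F major, so IV.
A-C-E-F has root F, degree 1 in F major, so I65.
E-G-Bb-C: dominant seventh chord on C = scale degree 5 → V65.
F-A-C has root F, degree 1 in F major, so I.

I6 - IV - I65 - V65 - I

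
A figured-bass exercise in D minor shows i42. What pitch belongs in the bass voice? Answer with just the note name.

i in D minor has root D; the chord is D-F-A-C.
The figure 42 means third inversion — the seventh is in the bass.

C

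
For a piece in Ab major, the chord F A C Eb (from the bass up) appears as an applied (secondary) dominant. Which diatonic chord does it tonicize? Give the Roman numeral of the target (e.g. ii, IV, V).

The chord is a dominant seventh chord on F.
A dominant resolves down a perfect fifth: F → Bb. In Ab major, Bb is scale degree 2, i.e. ii.

ii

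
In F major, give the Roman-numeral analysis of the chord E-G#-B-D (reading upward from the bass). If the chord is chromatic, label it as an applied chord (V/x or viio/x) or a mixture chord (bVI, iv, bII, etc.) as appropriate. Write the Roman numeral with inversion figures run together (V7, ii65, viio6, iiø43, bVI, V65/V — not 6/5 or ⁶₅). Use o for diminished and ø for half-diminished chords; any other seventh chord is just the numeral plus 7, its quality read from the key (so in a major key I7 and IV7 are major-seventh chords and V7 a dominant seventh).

V7/iii

The pitches E-G#-B-D form a dominant seventh chord rooted on E.
E is not a diatonic chord root with this quality in F major, but it lies a perfect fifth above A (iii), so the chord functions as an applied dominant of iii.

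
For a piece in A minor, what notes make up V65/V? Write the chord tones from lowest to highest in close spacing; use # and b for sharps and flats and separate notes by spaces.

The slash means an applied dominant: we want the dominant of V. In A minor, V is E major, and its dominant is built on B.
Building a dominant seventh chord on B gives B-D#-F#-A.
The figured bass 65 indicates first inversion, placing the third (D#) in the bass: D#-F#-A-B.

D# F# A B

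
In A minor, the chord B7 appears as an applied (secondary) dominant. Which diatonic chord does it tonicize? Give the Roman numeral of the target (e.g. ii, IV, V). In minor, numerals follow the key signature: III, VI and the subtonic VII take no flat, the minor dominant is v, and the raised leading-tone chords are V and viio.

The chord is a dominant seventh chord on B.
A dominant resolves down a perfect fifth: B → E. In A minor, E is scale degree 5, i.e. V.

V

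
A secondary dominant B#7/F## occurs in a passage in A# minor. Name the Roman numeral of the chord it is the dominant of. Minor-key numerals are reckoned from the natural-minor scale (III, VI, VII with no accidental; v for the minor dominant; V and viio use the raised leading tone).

V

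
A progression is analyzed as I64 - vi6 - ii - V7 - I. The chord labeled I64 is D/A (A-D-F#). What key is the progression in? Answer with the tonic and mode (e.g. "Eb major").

D major

I64 is given as A-D-F# — a major triad with root D.
If D is scale degree 1 and the mode makes that degree carry a major triad, the tonic is D and the mode is major.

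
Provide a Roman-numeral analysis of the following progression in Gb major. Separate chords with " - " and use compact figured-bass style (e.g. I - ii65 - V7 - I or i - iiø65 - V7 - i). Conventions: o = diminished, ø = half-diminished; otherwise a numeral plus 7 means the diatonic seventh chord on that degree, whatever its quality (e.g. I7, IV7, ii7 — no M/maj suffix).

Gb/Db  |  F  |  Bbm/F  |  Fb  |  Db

I64 - V/iii - iii64 - bVII - V

Gb/Db: root Gb is the tonic; major triad there is I64.
F: a major triad on F, the applied dominant of iii → V/iii.
Bbm/F has root Bb, degree 3 in Gb major, so iii64.
Fb: Fb with this quality isn't in the key; it's bVII, borrowed from the parallel minor.
Db has root Db, degree 5 in Gb major, so V.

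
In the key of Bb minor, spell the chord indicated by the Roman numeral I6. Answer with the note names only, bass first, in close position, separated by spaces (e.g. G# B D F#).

D F Bb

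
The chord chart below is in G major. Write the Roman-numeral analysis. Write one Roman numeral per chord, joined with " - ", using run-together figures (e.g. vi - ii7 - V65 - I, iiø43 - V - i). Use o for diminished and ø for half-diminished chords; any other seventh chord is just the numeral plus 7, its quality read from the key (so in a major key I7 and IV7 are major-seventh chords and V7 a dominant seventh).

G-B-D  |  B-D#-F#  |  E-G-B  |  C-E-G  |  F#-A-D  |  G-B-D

G-B-D: major triad on G = scale degree 1 → I.
B-D#-F#: chromatic; B is V of vi, so V/vi.
E-G-B: root E is the submediant; minor triad there is vi.
C-E-G has root C, degree 4 in G major, so IV.
F#-A-D: root D is the dominant; major triad there is V6.
G-B-D has root G, degree 1 in G major, so I.

I - V/vi - vi - IV - V6 - I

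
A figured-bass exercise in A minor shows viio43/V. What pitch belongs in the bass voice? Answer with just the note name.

The applied chord viio43/V is rooted on D#: D#-F#-A-C.
The figure 43 means second inversion — the fifth is in the bass.

A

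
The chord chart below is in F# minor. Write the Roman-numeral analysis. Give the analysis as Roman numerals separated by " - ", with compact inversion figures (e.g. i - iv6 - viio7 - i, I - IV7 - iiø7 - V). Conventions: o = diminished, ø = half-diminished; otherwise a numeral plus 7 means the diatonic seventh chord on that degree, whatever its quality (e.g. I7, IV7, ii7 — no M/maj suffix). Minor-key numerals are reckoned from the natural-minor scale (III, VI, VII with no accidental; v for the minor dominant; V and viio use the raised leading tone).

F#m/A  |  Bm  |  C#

i6 - iv - V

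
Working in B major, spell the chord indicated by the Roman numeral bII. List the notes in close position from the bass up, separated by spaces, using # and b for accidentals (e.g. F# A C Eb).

C E G

bII is the Neapolitan chord — a major triad on the lowered second degree. In B major that root is C.
So the chord is C-E-G, a major triad.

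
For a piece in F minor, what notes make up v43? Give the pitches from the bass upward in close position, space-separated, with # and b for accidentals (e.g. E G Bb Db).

G Bb C Eb

The numeral's case and figure indicate a minor seventh chord. In F minor its root, the fifth degree, is C.
Stacking thirds from C gives C-Eb-G-Bb.
With the 43 figure the chord is in second inversion; from the bass G upward in close position it reads G-Bb-C-Eb.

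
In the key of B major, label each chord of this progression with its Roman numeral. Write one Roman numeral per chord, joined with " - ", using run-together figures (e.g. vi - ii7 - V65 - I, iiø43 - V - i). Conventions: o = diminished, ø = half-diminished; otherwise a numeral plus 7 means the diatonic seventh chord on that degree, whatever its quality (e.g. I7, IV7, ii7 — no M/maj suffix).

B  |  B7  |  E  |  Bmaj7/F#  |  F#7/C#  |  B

B has root B, degree 1 in B major, so I.
B7: chromatic; B is V of IV, so V7/IV.
E: major triad on E = scale degree 4 → IV.
Bmaj7/F#: major seventh chord on B = scale degree 1 → I43.
F#7/C#: root F# is the dominant; dominant seventh chord there is V43.
B: root B is the tonic; major triad there is I.

I - V7/IV - IV - I43 - V43 - I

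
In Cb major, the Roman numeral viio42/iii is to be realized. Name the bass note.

The applied chord viio42/iii is rooted on D: D-F-Ab-Cb.
The figure 42 means third inversion — the seventh is in the bass.

Cb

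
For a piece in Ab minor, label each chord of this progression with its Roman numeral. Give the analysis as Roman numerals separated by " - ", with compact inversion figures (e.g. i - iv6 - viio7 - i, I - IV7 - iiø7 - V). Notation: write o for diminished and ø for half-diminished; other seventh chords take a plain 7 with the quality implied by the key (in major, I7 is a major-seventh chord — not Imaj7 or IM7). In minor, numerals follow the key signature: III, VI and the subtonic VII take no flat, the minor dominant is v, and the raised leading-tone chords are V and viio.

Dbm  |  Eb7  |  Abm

iv - V7 - i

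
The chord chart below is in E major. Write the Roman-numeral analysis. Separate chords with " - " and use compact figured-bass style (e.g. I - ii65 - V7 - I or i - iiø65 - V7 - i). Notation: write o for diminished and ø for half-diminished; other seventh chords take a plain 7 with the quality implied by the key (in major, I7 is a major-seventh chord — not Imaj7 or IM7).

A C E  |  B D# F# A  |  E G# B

A-C-E: A with this quality isn't in the key; it's iv, borrowed from the parallel minor.
B-D#-F#-A has root B, degree 5 in E major, so V7.
E-G#-B: root E is the tonic; major triad there is I.

iv - V7 - I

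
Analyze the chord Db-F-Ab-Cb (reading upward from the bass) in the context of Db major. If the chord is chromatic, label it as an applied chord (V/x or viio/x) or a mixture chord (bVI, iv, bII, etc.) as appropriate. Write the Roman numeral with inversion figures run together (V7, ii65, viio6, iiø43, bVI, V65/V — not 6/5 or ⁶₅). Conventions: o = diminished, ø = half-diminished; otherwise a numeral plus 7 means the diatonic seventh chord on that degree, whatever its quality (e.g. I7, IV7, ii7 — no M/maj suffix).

The pitches Db-F-Ab-Cb form a dominant seventh chord rooted on Db.
Db is not a diatonic chord root with this quality in Db major, but it lies a perfect fifth above Gb (IV), so the chord functions as an applied dominant of IV.

V7/IV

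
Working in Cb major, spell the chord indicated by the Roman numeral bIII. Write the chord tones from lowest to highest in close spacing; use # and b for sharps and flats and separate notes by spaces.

Ebb Gb Bbb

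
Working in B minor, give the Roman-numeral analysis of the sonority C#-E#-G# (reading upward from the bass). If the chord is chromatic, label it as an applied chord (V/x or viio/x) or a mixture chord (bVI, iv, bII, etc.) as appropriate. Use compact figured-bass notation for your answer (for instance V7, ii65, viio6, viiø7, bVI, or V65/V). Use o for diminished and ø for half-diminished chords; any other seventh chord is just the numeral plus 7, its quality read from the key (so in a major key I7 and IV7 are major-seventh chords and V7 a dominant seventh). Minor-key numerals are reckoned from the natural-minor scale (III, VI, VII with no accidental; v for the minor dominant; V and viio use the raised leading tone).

V/V

The pitches C#-E#-G# form a major triad rooted on C#.
C# is not a diatonic chord root with this quality in B minor, but it lies a perfect fifth above F# (V), so the chord functions as an applied dominant of V.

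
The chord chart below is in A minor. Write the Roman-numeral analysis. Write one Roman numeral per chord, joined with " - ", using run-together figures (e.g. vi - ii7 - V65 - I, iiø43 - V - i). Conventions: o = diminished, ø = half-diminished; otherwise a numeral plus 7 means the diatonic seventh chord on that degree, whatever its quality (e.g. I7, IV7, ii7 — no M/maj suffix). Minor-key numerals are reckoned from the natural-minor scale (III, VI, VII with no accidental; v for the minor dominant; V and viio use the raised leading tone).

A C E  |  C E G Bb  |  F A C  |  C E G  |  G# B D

i - V7/VI - VI - III - viio

A-C-E has root A, degree 1 in A minor, so i.
C-E-G-Bb is the secondary dominant of VI (dominant seventh chord on C): V7/VI.
F-A-C: major triad on F = scale degree 6 → VI.
C-E-G has root C, degree 3 in A minor, so III.
G#-B-D: diminished triad on G# = scale degree 7 → viio.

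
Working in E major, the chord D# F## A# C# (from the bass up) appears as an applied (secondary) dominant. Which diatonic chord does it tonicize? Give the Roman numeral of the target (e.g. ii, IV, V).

iii

The chord is a dominant seventh chord on D#.
A dominant resolves down a perfect fifth: D# → G#. In E major, G# is scale degree 3, i.e. iii.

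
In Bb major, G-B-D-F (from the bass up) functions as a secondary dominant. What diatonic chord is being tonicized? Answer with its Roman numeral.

ii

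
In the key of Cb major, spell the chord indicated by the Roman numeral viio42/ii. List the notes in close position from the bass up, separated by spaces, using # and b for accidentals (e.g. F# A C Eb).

Bbb C Eb Gb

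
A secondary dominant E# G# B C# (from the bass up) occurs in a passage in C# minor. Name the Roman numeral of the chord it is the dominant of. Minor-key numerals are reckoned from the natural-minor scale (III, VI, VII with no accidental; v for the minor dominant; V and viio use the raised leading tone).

iv

The chord is a dominant seventh chord on C#.
A dominant resolves down a perfect fifth: C# → F#. In C# minor, F# is scale degree 4, i.e. iv.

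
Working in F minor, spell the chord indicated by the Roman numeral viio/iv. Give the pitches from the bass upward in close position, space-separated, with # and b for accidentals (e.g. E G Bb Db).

A C Eb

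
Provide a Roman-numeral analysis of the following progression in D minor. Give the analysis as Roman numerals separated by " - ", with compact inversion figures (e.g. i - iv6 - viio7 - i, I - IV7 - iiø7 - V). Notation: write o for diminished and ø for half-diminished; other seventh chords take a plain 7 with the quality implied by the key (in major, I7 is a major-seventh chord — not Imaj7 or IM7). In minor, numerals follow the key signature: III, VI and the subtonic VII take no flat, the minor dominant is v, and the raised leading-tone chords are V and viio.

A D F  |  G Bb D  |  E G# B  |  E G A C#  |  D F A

i64 - iv - V/V - V43 - i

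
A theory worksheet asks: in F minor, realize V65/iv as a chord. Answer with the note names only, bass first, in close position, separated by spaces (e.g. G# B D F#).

A C Eb F

V65/iv is a secondary dominant — the dominant seventh of iv. iv in F minor is Bb, so the applied chord's root is F, a perfect fifth above.
Building a dominant seventh chord on F gives F-A-C-Eb.
With the 65 figure the chord is in first inversion; from the bass A upward in close position it reads A-C-Eb-F.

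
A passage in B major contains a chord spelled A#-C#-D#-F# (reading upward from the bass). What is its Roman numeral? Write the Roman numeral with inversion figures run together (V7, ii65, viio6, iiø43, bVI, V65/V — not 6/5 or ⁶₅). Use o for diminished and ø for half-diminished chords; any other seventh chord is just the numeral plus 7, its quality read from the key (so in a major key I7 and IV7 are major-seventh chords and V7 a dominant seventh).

The pitches D#-F#-A#-C# form a minor seventh chord rooted on D#.
D# is scale degree 3 in B major, and a minor seventh chord on that degree is written iii7.
With A# in the bass the chord is in second inversion, so the figured bass is 43.

iii43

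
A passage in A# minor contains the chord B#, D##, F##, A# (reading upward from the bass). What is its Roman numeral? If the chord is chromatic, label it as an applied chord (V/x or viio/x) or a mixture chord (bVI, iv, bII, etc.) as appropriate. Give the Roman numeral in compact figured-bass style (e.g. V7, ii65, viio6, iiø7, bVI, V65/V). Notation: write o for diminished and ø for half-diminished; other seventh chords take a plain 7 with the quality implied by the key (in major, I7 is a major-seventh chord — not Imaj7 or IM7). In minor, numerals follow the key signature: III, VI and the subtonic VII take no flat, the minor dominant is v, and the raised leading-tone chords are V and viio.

V7/V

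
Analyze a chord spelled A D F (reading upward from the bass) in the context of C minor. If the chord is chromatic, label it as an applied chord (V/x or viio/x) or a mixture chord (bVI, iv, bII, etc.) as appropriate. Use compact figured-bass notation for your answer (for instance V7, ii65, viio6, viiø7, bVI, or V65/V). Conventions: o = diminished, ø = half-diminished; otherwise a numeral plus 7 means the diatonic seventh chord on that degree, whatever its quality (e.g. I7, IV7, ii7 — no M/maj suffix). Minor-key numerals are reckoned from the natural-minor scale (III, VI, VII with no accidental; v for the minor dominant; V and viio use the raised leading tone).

The pitches D-F-A form a minor triad rooted on D.
D is the second degree of C minor. This is the minor supertonic, borrowed from the parallel major (the Dorian ii).
With A in the bass the chord is in second inversion, so the figured bass is 64.

ii64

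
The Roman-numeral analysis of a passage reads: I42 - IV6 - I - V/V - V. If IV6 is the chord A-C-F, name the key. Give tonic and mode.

C major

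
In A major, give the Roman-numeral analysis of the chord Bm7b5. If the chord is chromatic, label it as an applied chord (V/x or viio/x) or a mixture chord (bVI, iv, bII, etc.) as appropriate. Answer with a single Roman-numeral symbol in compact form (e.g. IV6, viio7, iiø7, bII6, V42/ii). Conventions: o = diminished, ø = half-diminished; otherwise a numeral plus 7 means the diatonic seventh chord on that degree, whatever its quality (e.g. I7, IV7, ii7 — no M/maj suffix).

iiø7

Stacked in thirds the chord is B-D-F-A: a half-diminished seventh chord on B.
B is the second degree of A major. This is the half-diminished supertonic seventh, borrowed from the parallel minor.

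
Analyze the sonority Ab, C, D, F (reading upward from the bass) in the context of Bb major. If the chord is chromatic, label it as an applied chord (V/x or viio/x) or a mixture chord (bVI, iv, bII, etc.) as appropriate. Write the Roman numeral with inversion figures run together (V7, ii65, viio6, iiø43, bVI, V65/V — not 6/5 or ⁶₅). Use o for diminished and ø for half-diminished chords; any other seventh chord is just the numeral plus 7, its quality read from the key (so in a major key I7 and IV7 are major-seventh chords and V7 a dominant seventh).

viiø43/IV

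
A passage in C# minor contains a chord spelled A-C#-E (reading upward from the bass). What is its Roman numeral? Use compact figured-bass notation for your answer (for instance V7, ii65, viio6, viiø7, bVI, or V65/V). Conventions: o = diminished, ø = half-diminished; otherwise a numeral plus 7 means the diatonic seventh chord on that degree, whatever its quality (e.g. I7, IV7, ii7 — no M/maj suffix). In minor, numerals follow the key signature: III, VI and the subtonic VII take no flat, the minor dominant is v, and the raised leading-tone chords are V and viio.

VI

The pitches A-C#-E form a major triad rooted on A.
In C# minor, A is the submediant; the diatonic major triad there is VI.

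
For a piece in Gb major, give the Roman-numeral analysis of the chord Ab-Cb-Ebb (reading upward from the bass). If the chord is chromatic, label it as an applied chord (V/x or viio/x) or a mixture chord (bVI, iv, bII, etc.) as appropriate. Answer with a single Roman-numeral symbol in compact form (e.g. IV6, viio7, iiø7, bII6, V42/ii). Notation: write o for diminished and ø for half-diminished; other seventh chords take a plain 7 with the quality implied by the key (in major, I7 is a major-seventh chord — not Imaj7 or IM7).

iio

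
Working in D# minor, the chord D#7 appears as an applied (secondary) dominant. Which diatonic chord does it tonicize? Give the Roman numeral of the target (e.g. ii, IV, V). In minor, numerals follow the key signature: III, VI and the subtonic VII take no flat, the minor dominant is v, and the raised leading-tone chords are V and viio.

iv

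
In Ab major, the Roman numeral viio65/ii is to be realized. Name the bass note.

The applied chord viio65/ii is rooted on A: A-C-Eb-Gb.
The figure 65 means first inversion — the third is in the bass.

C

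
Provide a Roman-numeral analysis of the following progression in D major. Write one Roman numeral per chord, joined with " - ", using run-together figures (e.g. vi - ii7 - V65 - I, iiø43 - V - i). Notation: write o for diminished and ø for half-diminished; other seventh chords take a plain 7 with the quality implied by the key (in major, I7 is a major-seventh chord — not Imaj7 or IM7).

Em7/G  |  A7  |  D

ii65 - V7 - I

Em7/G: minor seventh chord on E = scale degree 2 → ii65.
A7: dominant seventh chord on A = scale degree 5 → V7.
D: major triad on D = scale degree 1 → I.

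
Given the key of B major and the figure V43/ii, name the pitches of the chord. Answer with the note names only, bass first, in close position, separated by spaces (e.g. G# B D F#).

V43/ii is a secondary dominant — the dominant seventh of ii. ii in B major is C#, so the applied chord's root is G#, a perfect fifth above.
Building a dominant seventh chord on G# gives G#-B#-D#-F#.
The figured bass 43 indicates second inversion, placing the fifth (D#) in the bass: D#-F#-G#-B#.

D# F# G# B#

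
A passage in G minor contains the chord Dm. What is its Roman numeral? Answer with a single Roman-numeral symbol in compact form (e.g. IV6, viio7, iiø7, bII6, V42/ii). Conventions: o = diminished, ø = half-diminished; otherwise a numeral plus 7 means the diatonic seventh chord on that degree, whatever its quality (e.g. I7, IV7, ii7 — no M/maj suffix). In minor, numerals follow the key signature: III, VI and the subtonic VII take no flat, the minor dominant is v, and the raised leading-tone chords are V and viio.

Stacked in thirds the chord is D-F-A: a minor triad on D.
In G minor, D is the dominant; the diatonic minor triad there is v.

v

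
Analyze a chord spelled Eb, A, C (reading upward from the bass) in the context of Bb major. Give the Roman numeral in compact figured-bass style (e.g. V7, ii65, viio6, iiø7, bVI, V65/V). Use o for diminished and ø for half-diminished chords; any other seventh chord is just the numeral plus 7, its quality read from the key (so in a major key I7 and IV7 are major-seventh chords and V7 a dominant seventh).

Stacked in thirds the chord is A-C-Eb: a diminished triad on A.
A is scale degree 7 in Bb major, and a diminished triad on that degree is written viio.
With Eb in the bass the chord is in second inversion, so the figured bass is 64.

viio64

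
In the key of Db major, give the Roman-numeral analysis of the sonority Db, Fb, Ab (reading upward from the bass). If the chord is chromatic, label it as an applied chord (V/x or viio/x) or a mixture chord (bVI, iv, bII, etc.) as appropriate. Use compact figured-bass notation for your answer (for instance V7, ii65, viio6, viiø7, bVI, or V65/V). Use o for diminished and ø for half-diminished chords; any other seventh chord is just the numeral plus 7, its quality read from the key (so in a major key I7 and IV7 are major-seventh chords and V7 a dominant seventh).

Stacked in thirds the chord is Db-Fb-Ab: a minor triad on Db.
Db is the first degree of Db major. This is the minor tonic, borrowed from the parallel minor.

i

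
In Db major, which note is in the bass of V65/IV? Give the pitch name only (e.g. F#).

F

The applied chord V65/IV is rooted on Db: Db-F-Ab-Cb.
The figure 65 means first inversion — the third is in the bass.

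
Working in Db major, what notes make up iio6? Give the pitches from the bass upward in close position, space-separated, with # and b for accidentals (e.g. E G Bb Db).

iio6 is the diminished supertonic triad, borrowed from the parallel minor. In Db major that root is Eb.
So the chord is Eb-Gb-Bbb.
The figured bass 6 indicates first inversion, placing the third (Gb) in the bass: Gb-Bbb-Eb.

Gb Bbb Eb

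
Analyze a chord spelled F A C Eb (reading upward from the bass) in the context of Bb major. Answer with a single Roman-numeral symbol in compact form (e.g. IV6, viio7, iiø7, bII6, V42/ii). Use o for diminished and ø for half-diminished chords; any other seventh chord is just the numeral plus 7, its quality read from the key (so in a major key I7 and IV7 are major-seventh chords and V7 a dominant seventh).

V7

Stacked in thirds the chord is F-A-C-Eb: a dominant seventh chord on F.
F is scale degree 5 in Bb major, and a dominant seventh chord on that degree is written V7.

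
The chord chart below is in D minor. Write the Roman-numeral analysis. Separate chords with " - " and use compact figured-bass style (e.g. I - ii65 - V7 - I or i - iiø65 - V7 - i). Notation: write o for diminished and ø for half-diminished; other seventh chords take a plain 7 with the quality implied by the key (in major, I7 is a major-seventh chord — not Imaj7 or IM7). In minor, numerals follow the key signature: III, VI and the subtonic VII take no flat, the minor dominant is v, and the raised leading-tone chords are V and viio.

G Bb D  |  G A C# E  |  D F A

iv - V42 - i

G-Bb-D has root G, degree 4 in D minor, so iv.
G-A-C#-E has root A, degree 5 in D minor, so V42.
D-F-A: root D is the tonic; minor triad there is i.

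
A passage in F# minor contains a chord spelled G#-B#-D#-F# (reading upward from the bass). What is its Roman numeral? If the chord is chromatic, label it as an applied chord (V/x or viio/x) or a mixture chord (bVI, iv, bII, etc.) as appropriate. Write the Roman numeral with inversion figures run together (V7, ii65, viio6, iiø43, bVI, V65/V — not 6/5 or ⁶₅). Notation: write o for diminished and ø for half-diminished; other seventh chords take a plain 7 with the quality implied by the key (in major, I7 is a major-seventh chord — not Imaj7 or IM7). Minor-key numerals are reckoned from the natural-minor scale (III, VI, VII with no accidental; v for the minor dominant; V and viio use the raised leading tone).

The pitches G#-B#-D#-F# form a dominant seventh chord rooted on G#.
G# is not a diatonic chord root with this quality in F# minor, but it lies a perfect fifth above C# (V), so the chord functions as an applied dominant of V.

V7/V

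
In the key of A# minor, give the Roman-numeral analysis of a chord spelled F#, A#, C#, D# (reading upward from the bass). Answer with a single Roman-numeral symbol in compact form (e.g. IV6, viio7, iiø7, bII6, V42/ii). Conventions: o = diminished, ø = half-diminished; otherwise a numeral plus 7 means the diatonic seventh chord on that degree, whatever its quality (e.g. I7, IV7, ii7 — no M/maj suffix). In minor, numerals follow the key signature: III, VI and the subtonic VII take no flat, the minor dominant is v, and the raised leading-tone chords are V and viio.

iv65

The pitches D#-F#-A#-C# form a minor seventh chord rooted on D#.
In A# minor, D# is the subdominant; the diatonic minor seventh chord there is iv7.
With F# in the bass the chord is in first inversion, so the figured bass is 65.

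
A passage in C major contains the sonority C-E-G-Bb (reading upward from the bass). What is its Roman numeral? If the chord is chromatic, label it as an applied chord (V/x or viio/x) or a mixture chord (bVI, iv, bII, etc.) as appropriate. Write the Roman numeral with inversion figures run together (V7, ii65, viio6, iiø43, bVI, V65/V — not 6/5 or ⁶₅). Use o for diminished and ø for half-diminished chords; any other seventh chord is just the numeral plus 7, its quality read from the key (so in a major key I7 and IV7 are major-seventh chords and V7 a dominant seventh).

Stacked in thirds the chord is C-E-G-Bb: a dominant seventh chord on C.
C is not a diatonic chord root with this quality in C major, but it lies a perfect fifth above F (IV), so the chord functions as an applied dominant of IV.

V7/IV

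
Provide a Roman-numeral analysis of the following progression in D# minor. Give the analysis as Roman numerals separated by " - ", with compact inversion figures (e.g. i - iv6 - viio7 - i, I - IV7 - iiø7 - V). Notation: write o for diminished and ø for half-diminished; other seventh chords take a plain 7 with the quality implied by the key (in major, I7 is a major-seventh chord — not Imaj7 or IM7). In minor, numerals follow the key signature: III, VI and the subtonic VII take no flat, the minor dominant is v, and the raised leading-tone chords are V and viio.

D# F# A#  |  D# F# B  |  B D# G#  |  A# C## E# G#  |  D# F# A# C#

D#-F#-A#: minor triad on D# = scale degree 1 → i.
D#-F#-B: major triad on B = scale degree 6 → VI6.
B-D#-G# has root G#, degree 4 in D# minor, so iv6.
A#-C##-E#-G# has root A#, degree 5 in D# minor, so V7.
D#-F#-A#-C#: root D# is the tonic; minor seventh chord there is i7.

i - VI6 - iv6 - V7 - i7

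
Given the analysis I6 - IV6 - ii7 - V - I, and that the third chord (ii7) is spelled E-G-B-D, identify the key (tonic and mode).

The chord Em7 is a minor seventh chord rooted on E; its label is ii7.
ii7 on E implies E is the supertonic; that puts the tonic at D, and the lowercase numeral fits major mode.

D major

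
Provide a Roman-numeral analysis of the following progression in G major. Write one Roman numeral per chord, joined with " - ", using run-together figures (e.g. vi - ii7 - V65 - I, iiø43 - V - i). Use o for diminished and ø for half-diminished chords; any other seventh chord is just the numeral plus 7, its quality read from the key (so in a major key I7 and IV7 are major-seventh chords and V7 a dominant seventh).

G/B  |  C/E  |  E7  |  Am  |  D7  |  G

I6 - IV6 - V7/ii - ii - V7 - I

G/B: major triad on G = scale degree 1 → I6.
C/E: root C is the subdominant; major triad there is IV6.
E7 is the secondary dominant of ii (dominant seventh chord on E): V7/ii.
Am: root A is the supertonic; minor triad there is ii.
D7: dominant seventh chord on D = scale degree 5 → V7.
G: root G is the tonic; major triad there is I.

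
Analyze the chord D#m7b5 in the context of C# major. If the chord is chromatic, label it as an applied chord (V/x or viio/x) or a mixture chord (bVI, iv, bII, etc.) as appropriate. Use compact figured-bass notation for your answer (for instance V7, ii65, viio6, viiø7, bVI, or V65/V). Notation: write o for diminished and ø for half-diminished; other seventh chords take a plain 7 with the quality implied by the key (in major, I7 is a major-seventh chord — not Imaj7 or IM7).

The pitches D#-F#-A-C# form a half-diminished seventh chord rooted on D#.
D# is the second degree of C# major. This is the half-diminished supertonic seventh, borrowed from the parallel minor.

iiø7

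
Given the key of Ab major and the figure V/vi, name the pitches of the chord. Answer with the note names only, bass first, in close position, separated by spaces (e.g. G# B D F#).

V/vi is a secondary dominant — the dominant triad of vi. vi in Ab major is F, so the applied chord's root is C, a perfect fifth above.
Building a major triad on C gives C-E-G.

C E G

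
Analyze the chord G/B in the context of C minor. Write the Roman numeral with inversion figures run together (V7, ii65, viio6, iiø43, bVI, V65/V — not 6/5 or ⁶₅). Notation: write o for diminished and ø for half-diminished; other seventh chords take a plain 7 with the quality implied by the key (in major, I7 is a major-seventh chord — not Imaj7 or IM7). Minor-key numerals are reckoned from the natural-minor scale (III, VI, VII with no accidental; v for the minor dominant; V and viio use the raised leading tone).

V6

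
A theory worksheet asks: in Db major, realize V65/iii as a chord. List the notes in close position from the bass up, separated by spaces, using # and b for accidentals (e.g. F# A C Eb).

The slash means an applied dominant: we want the dominant of iii. In Db major, iii is F minor, and its dominant is built on C.
Building a dominant seventh chord on C gives C-E-G-Bb.
With the 65 figure the chord is in first inversion; from the bass E upward in close position it reads E-G-Bb-C.

E G Bb C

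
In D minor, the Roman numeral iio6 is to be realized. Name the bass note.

G

iio in D minor has root E; the chord is E-G-Bb.
The figure 6 means first inversion — the third is in the bass.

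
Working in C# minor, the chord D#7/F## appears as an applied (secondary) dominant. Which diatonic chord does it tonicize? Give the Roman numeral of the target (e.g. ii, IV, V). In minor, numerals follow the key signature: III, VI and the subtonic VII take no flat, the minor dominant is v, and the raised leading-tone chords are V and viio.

V

The chord is a dominant seventh chord on D#.
A dominant resolves down a perfect fifth: D# → G#. In C# minor, G# is scale degree 5, i.e. V.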